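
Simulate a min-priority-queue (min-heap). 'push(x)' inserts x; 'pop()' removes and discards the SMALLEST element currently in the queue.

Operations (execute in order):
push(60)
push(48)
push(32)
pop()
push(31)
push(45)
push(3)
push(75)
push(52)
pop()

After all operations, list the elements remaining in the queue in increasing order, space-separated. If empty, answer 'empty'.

Answer: 31 45 48 52 60 75

Derivation:
push(60): heap contents = [60]
push(48): heap contents = [48, 60]
push(32): heap contents = [32, 48, 60]
pop() → 32: heap contents = [48, 60]
push(31): heap contents = [31, 48, 60]
push(45): heap contents = [31, 45, 48, 60]
push(3): heap contents = [3, 31, 45, 48, 60]
push(75): heap contents = [3, 31, 45, 48, 60, 75]
push(52): heap contents = [3, 31, 45, 48, 52, 60, 75]
pop() → 3: heap contents = [31, 45, 48, 52, 60, 75]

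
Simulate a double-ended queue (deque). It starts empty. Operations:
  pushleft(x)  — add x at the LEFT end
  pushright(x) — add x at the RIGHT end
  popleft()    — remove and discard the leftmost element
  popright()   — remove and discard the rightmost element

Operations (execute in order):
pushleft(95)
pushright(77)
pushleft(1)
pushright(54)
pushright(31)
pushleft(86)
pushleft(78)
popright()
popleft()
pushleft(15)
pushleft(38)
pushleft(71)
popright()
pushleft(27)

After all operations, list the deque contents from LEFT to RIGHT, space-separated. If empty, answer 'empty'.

Answer: 27 71 38 15 86 1 95 77

Derivation:
pushleft(95): [95]
pushright(77): [95, 77]
pushleft(1): [1, 95, 77]
pushright(54): [1, 95, 77, 54]
pushright(31): [1, 95, 77, 54, 31]
pushleft(86): [86, 1, 95, 77, 54, 31]
pushleft(78): [78, 86, 1, 95, 77, 54, 31]
popright(): [78, 86, 1, 95, 77, 54]
popleft(): [86, 1, 95, 77, 54]
pushleft(15): [15, 86, 1, 95, 77, 54]
pushleft(38): [38, 15, 86, 1, 95, 77, 54]
pushleft(71): [71, 38, 15, 86, 1, 95, 77, 54]
popright(): [71, 38, 15, 86, 1, 95, 77]
pushleft(27): [27, 71, 38, 15, 86, 1, 95, 77]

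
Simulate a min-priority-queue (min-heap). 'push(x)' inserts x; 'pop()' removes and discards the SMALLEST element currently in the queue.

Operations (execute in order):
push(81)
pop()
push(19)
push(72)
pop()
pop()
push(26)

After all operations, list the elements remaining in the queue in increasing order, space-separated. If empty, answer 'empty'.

push(81): heap contents = [81]
pop() → 81: heap contents = []
push(19): heap contents = [19]
push(72): heap contents = [19, 72]
pop() → 19: heap contents = [72]
pop() → 72: heap contents = []
push(26): heap contents = [26]

Answer: 26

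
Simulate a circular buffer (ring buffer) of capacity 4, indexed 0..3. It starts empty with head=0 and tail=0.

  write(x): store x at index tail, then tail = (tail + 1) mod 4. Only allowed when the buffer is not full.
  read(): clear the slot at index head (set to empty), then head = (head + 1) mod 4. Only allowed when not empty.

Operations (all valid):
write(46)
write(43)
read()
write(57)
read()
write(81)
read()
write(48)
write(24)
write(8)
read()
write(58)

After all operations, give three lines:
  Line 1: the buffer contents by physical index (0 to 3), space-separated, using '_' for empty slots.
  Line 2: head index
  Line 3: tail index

write(46): buf=[46 _ _ _], head=0, tail=1, size=1
write(43): buf=[46 43 _ _], head=0, tail=2, size=2
read(): buf=[_ 43 _ _], head=1, tail=2, size=1
write(57): buf=[_ 43 57 _], head=1, tail=3, size=2
read(): buf=[_ _ 57 _], head=2, tail=3, size=1
write(81): buf=[_ _ 57 81], head=2, tail=0, size=2
read(): buf=[_ _ _ 81], head=3, tail=0, size=1
write(48): buf=[48 _ _ 81], head=3, tail=1, size=2
write(24): buf=[48 24 _ 81], head=3, tail=2, size=3
write(8): buf=[48 24 8 81], head=3, tail=3, size=4
read(): buf=[48 24 8 _], head=0, tail=3, size=3
write(58): buf=[48 24 8 58], head=0, tail=0, size=4

Answer: 48 24 8 58
0
0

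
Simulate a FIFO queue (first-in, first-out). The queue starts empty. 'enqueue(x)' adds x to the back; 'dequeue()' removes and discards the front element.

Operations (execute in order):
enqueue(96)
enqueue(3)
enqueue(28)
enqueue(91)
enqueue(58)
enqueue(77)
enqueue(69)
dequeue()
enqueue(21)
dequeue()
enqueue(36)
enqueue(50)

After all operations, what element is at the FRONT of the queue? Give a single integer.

enqueue(96): queue = [96]
enqueue(3): queue = [96, 3]
enqueue(28): queue = [96, 3, 28]
enqueue(91): queue = [96, 3, 28, 91]
enqueue(58): queue = [96, 3, 28, 91, 58]
enqueue(77): queue = [96, 3, 28, 91, 58, 77]
enqueue(69): queue = [96, 3, 28, 91, 58, 77, 69]
dequeue(): queue = [3, 28, 91, 58, 77, 69]
enqueue(21): queue = [3, 28, 91, 58, 77, 69, 21]
dequeue(): queue = [28, 91, 58, 77, 69, 21]
enqueue(36): queue = [28, 91, 58, 77, 69, 21, 36]
enqueue(50): queue = [28, 91, 58, 77, 69, 21, 36, 50]

Answer: 28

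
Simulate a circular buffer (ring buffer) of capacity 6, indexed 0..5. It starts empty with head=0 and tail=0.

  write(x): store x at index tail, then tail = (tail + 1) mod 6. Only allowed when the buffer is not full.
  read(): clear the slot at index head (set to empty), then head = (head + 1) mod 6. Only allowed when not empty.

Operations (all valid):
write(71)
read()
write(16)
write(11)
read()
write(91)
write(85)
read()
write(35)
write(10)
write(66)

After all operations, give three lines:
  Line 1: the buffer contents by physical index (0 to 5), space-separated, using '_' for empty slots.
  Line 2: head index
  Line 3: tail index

write(71): buf=[71 _ _ _ _ _], head=0, tail=1, size=1
read(): buf=[_ _ _ _ _ _], head=1, tail=1, size=0
write(16): buf=[_ 16 _ _ _ _], head=1, tail=2, size=1
write(11): buf=[_ 16 11 _ _ _], head=1, tail=3, size=2
read(): buf=[_ _ 11 _ _ _], head=2, tail=3, size=1
write(91): buf=[_ _ 11 91 _ _], head=2, tail=4, size=2
write(85): buf=[_ _ 11 91 85 _], head=2, tail=5, size=3
read(): buf=[_ _ _ 91 85 _], head=3, tail=5, size=2
write(35): buf=[_ _ _ 91 85 35], head=3, tail=0, size=3
write(10): buf=[10 _ _ 91 85 35], head=3, tail=1, size=4
write(66): buf=[10 66 _ 91 85 35], head=3, tail=2, size=5

Answer: 10 66 _ 91 85 35
3
2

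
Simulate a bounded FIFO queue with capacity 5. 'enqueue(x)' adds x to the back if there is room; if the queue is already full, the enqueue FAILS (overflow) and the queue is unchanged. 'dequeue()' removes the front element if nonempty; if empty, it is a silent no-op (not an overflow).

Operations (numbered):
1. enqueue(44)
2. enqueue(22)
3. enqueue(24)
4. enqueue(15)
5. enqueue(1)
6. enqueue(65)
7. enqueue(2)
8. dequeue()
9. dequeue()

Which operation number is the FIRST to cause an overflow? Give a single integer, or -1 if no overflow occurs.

Answer: 6

Derivation:
1. enqueue(44): size=1
2. enqueue(22): size=2
3. enqueue(24): size=3
4. enqueue(15): size=4
5. enqueue(1): size=5
6. enqueue(65): size=5=cap → OVERFLOW (fail)
7. enqueue(2): size=5=cap → OVERFLOW (fail)
8. dequeue(): size=4
9. dequeue(): size=3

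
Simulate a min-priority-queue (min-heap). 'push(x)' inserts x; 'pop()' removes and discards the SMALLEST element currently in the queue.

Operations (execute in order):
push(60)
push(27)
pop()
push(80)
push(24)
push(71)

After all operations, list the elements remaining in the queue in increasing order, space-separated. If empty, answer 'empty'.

Answer: 24 60 71 80

Derivation:
push(60): heap contents = [60]
push(27): heap contents = [27, 60]
pop() → 27: heap contents = [60]
push(80): heap contents = [60, 80]
push(24): heap contents = [24, 60, 80]
push(71): heap contents = [24, 60, 71, 80]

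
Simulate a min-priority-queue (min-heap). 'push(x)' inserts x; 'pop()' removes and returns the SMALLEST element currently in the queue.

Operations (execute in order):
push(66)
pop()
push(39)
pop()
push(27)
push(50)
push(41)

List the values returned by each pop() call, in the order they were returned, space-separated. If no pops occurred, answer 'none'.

Answer: 66 39

Derivation:
push(66): heap contents = [66]
pop() → 66: heap contents = []
push(39): heap contents = [39]
pop() → 39: heap contents = []
push(27): heap contents = [27]
push(50): heap contents = [27, 50]
push(41): heap contents = [27, 41, 50]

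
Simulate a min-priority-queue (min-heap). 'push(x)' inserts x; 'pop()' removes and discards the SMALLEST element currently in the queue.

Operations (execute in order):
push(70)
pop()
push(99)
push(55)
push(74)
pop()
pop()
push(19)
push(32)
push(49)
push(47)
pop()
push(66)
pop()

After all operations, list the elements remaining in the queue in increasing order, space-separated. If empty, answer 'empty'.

Answer: 47 49 66 99

Derivation:
push(70): heap contents = [70]
pop() → 70: heap contents = []
push(99): heap contents = [99]
push(55): heap contents = [55, 99]
push(74): heap contents = [55, 74, 99]
pop() → 55: heap contents = [74, 99]
pop() → 74: heap contents = [99]
push(19): heap contents = [19, 99]
push(32): heap contents = [19, 32, 99]
push(49): heap contents = [19, 32, 49, 99]
push(47): heap contents = [19, 32, 47, 49, 99]
pop() → 19: heap contents = [32, 47, 49, 99]
push(66): heap contents = [32, 47, 49, 66, 99]
pop() → 32: heap contents = [47, 49, 66, 99]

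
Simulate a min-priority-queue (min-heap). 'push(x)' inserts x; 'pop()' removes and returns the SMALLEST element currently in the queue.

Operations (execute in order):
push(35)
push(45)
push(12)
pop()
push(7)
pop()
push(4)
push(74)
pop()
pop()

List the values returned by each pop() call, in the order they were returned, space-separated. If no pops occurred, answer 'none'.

Answer: 12 7 4 35

Derivation:
push(35): heap contents = [35]
push(45): heap contents = [35, 45]
push(12): heap contents = [12, 35, 45]
pop() → 12: heap contents = [35, 45]
push(7): heap contents = [7, 35, 45]
pop() → 7: heap contents = [35, 45]
push(4): heap contents = [4, 35, 45]
push(74): heap contents = [4, 35, 45, 74]
pop() → 4: heap contents = [35, 45, 74]
pop() → 35: heap contents = [45, 74]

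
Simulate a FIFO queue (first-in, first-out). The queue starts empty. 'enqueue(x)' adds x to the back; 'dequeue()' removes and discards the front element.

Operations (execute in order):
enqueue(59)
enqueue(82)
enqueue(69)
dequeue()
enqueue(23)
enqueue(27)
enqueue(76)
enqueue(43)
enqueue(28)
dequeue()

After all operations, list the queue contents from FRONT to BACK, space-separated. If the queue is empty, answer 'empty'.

enqueue(59): [59]
enqueue(82): [59, 82]
enqueue(69): [59, 82, 69]
dequeue(): [82, 69]
enqueue(23): [82, 69, 23]
enqueue(27): [82, 69, 23, 27]
enqueue(76): [82, 69, 23, 27, 76]
enqueue(43): [82, 69, 23, 27, 76, 43]
enqueue(28): [82, 69, 23, 27, 76, 43, 28]
dequeue(): [69, 23, 27, 76, 43, 28]

Answer: 69 23 27 76 43 28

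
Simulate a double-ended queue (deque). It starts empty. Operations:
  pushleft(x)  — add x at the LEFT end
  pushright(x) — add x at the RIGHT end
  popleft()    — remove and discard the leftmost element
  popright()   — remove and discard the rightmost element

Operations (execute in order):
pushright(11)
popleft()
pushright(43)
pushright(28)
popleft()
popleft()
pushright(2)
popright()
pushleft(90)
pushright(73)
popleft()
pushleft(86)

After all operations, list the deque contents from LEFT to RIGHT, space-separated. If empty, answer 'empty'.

Answer: 86 73

Derivation:
pushright(11): [11]
popleft(): []
pushright(43): [43]
pushright(28): [43, 28]
popleft(): [28]
popleft(): []
pushright(2): [2]
popright(): []
pushleft(90): [90]
pushright(73): [90, 73]
popleft(): [73]
pushleft(86): [86, 73]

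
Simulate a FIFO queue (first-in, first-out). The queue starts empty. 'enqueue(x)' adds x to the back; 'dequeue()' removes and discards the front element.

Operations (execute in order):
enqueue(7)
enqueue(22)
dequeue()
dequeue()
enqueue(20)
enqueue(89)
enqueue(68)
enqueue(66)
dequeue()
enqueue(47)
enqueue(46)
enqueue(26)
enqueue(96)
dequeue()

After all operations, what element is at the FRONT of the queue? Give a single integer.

Answer: 68

Derivation:
enqueue(7): queue = [7]
enqueue(22): queue = [7, 22]
dequeue(): queue = [22]
dequeue(): queue = []
enqueue(20): queue = [20]
enqueue(89): queue = [20, 89]
enqueue(68): queue = [20, 89, 68]
enqueue(66): queue = [20, 89, 68, 66]
dequeue(): queue = [89, 68, 66]
enqueue(47): queue = [89, 68, 66, 47]
enqueue(46): queue = [89, 68, 66, 47, 46]
enqueue(26): queue = [89, 68, 66, 47, 46, 26]
enqueue(96): queue = [89, 68, 66, 47, 46, 26, 96]
dequeue(): queue = [68, 66, 47, 46, 26, 96]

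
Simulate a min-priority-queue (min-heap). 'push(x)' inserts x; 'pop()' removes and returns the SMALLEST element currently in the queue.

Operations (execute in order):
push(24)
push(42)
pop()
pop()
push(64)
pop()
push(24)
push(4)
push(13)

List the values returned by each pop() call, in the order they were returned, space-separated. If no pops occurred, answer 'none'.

push(24): heap contents = [24]
push(42): heap contents = [24, 42]
pop() → 24: heap contents = [42]
pop() → 42: heap contents = []
push(64): heap contents = [64]
pop() → 64: heap contents = []
push(24): heap contents = [24]
push(4): heap contents = [4, 24]
push(13): heap contents = [4, 13, 24]

Answer: 24 42 64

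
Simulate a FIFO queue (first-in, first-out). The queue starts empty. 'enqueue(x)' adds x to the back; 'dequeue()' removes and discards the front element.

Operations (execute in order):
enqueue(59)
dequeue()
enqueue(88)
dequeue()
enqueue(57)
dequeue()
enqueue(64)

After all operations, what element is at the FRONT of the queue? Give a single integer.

enqueue(59): queue = [59]
dequeue(): queue = []
enqueue(88): queue = [88]
dequeue(): queue = []
enqueue(57): queue = [57]
dequeue(): queue = []
enqueue(64): queue = [64]

Answer: 64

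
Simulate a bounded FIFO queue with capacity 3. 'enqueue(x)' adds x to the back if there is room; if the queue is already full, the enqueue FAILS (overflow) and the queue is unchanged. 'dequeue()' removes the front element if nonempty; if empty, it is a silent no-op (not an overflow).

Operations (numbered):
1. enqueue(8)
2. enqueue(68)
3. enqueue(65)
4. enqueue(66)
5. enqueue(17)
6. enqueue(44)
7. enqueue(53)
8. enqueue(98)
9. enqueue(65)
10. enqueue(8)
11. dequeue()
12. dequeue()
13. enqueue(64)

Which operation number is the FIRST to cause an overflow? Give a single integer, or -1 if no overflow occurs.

Answer: 4

Derivation:
1. enqueue(8): size=1
2. enqueue(68): size=2
3. enqueue(65): size=3
4. enqueue(66): size=3=cap → OVERFLOW (fail)
5. enqueue(17): size=3=cap → OVERFLOW (fail)
6. enqueue(44): size=3=cap → OVERFLOW (fail)
7. enqueue(53): size=3=cap → OVERFLOW (fail)
8. enqueue(98): size=3=cap → OVERFLOW (fail)
9. enqueue(65): size=3=cap → OVERFLOW (fail)
10. enqueue(8): size=3=cap → OVERFLOW (fail)
11. dequeue(): size=2
12. dequeue(): size=1
13. enqueue(64): size=2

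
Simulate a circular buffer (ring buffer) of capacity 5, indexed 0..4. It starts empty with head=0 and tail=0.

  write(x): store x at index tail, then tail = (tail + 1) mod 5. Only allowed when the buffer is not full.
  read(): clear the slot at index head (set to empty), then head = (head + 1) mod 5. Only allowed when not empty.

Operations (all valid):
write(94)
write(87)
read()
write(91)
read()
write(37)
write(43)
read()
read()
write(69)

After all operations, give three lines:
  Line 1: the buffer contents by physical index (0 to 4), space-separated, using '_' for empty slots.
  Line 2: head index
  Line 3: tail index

write(94): buf=[94 _ _ _ _], head=0, tail=1, size=1
write(87): buf=[94 87 _ _ _], head=0, tail=2, size=2
read(): buf=[_ 87 _ _ _], head=1, tail=2, size=1
write(91): buf=[_ 87 91 _ _], head=1, tail=3, size=2
read(): buf=[_ _ 91 _ _], head=2, tail=3, size=1
write(37): buf=[_ _ 91 37 _], head=2, tail=4, size=2
write(43): buf=[_ _ 91 37 43], head=2, tail=0, size=3
read(): buf=[_ _ _ 37 43], head=3, tail=0, size=2
read(): buf=[_ _ _ _ 43], head=4, tail=0, size=1
write(69): buf=[69 _ _ _ 43], head=4, tail=1, size=2

Answer: 69 _ _ _ 43
4
1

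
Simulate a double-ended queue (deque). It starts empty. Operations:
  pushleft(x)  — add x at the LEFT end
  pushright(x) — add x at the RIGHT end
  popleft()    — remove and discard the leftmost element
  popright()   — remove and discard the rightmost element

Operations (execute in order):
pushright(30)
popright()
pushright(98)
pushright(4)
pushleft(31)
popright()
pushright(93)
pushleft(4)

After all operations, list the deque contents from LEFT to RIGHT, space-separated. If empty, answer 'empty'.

pushright(30): [30]
popright(): []
pushright(98): [98]
pushright(4): [98, 4]
pushleft(31): [31, 98, 4]
popright(): [31, 98]
pushright(93): [31, 98, 93]
pushleft(4): [4, 31, 98, 93]

Answer: 4 31 98 93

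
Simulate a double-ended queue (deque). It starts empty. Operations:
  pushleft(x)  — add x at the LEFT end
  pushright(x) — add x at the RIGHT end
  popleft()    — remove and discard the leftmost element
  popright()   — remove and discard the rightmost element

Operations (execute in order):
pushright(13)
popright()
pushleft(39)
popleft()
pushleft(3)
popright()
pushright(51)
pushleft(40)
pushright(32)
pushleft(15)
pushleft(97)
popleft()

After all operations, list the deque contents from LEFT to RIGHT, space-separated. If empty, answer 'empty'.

Answer: 15 40 51 32

Derivation:
pushright(13): [13]
popright(): []
pushleft(39): [39]
popleft(): []
pushleft(3): [3]
popright(): []
pushright(51): [51]
pushleft(40): [40, 51]
pushright(32): [40, 51, 32]
pushleft(15): [15, 40, 51, 32]
pushleft(97): [97, 15, 40, 51, 32]
popleft(): [15, 40, 51, 32]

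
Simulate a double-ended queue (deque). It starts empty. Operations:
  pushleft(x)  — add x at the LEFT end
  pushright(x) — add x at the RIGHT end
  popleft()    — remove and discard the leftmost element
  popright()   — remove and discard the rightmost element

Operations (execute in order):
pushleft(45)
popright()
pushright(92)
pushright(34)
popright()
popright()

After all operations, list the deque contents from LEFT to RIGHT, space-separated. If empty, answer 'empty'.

pushleft(45): [45]
popright(): []
pushright(92): [92]
pushright(34): [92, 34]
popright(): [92]
popright(): []

Answer: empty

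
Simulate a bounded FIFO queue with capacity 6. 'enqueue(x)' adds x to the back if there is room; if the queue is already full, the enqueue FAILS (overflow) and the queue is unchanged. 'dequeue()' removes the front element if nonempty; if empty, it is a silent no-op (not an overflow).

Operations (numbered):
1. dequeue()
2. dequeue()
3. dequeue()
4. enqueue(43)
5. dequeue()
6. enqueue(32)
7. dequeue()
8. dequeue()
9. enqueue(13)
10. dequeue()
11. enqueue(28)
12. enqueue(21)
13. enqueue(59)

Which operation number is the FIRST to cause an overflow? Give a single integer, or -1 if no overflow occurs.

Answer: -1

Derivation:
1. dequeue(): empty, no-op, size=0
2. dequeue(): empty, no-op, size=0
3. dequeue(): empty, no-op, size=0
4. enqueue(43): size=1
5. dequeue(): size=0
6. enqueue(32): size=1
7. dequeue(): size=0
8. dequeue(): empty, no-op, size=0
9. enqueue(13): size=1
10. dequeue(): size=0
11. enqueue(28): size=1
12. enqueue(21): size=2
13. enqueue(59): size=3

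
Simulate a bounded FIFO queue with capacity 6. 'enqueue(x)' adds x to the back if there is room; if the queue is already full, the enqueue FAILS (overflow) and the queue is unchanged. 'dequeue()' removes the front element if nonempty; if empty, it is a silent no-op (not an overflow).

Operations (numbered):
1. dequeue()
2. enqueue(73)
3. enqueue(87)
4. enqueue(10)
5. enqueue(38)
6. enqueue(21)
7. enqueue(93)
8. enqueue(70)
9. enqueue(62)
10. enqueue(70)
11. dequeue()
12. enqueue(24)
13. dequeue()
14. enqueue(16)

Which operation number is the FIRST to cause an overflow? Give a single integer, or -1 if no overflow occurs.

Answer: 8

Derivation:
1. dequeue(): empty, no-op, size=0
2. enqueue(73): size=1
3. enqueue(87): size=2
4. enqueue(10): size=3
5. enqueue(38): size=4
6. enqueue(21): size=5
7. enqueue(93): size=6
8. enqueue(70): size=6=cap → OVERFLOW (fail)
9. enqueue(62): size=6=cap → OVERFLOW (fail)
10. enqueue(70): size=6=cap → OVERFLOW (fail)
11. dequeue(): size=5
12. enqueue(24): size=6
13. dequeue(): size=5
14. enqueue(16): size=6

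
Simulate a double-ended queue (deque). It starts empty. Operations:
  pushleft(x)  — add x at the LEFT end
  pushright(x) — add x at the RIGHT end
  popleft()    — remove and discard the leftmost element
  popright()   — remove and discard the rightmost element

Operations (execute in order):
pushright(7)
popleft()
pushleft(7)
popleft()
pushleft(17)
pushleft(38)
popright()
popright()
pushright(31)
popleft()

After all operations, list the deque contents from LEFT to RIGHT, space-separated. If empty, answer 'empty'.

pushright(7): [7]
popleft(): []
pushleft(7): [7]
popleft(): []
pushleft(17): [17]
pushleft(38): [38, 17]
popright(): [38]
popright(): []
pushright(31): [31]
popleft(): []

Answer: empty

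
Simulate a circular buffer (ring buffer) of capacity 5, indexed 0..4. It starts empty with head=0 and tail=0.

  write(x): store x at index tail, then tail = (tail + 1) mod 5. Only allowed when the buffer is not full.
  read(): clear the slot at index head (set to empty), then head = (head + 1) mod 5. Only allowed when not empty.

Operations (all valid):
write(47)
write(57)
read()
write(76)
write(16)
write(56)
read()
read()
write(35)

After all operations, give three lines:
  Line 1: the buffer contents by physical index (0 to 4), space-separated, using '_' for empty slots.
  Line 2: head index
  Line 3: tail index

Answer: 35 _ _ 16 56
3
1

Derivation:
write(47): buf=[47 _ _ _ _], head=0, tail=1, size=1
write(57): buf=[47 57 _ _ _], head=0, tail=2, size=2
read(): buf=[_ 57 _ _ _], head=1, tail=2, size=1
write(76): buf=[_ 57 76 _ _], head=1, tail=3, size=2
write(16): buf=[_ 57 76 16 _], head=1, tail=4, size=3
write(56): buf=[_ 57 76 16 56], head=1, tail=0, size=4
read(): buf=[_ _ 76 16 56], head=2, tail=0, size=3
read(): buf=[_ _ _ 16 56], head=3, tail=0, size=2
write(35): buf=[35 _ _ 16 56], head=3, tail=1, size=3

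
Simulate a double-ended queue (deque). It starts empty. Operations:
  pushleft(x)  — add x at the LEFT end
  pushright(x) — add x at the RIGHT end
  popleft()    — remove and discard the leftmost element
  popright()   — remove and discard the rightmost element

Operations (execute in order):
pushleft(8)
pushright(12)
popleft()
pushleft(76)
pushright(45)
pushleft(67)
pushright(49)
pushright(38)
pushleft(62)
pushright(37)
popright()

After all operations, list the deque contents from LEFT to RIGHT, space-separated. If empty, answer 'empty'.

Answer: 62 67 76 12 45 49 38

Derivation:
pushleft(8): [8]
pushright(12): [8, 12]
popleft(): [12]
pushleft(76): [76, 12]
pushright(45): [76, 12, 45]
pushleft(67): [67, 76, 12, 45]
pushright(49): [67, 76, 12, 45, 49]
pushright(38): [67, 76, 12, 45, 49, 38]
pushleft(62): [62, 67, 76, 12, 45, 49, 38]
pushright(37): [62, 67, 76, 12, 45, 49, 38, 37]
popright(): [62, 67, 76, 12, 45, 49, 38]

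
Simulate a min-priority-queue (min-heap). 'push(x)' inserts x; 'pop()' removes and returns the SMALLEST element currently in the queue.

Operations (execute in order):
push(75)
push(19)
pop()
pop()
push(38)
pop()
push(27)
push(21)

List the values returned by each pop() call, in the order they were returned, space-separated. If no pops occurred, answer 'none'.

push(75): heap contents = [75]
push(19): heap contents = [19, 75]
pop() → 19: heap contents = [75]
pop() → 75: heap contents = []
push(38): heap contents = [38]
pop() → 38: heap contents = []
push(27): heap contents = [27]
push(21): heap contents = [21, 27]

Answer: 19 75 38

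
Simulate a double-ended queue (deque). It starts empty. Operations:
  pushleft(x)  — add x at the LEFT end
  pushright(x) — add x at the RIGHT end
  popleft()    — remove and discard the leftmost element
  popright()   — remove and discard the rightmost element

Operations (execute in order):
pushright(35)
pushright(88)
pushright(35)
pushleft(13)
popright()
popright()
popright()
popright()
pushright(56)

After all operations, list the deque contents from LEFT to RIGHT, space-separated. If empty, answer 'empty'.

Answer: 56

Derivation:
pushright(35): [35]
pushright(88): [35, 88]
pushright(35): [35, 88, 35]
pushleft(13): [13, 35, 88, 35]
popright(): [13, 35, 88]
popright(): [13, 35]
popright(): [13]
popright(): []
pushright(56): [56]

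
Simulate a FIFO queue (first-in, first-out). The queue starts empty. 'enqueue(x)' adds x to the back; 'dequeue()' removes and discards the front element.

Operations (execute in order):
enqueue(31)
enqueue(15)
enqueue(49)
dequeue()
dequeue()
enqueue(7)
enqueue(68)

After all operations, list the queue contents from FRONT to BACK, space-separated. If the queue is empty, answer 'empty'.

Answer: 49 7 68

Derivation:
enqueue(31): [31]
enqueue(15): [31, 15]
enqueue(49): [31, 15, 49]
dequeue(): [15, 49]
dequeue(): [49]
enqueue(7): [49, 7]
enqueue(68): [49, 7, 68]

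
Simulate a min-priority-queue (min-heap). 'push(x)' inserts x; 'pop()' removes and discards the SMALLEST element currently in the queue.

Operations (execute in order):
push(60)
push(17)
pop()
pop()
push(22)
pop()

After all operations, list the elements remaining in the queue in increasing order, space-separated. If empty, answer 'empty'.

push(60): heap contents = [60]
push(17): heap contents = [17, 60]
pop() → 17: heap contents = [60]
pop() → 60: heap contents = []
push(22): heap contents = [22]
pop() → 22: heap contents = []

Answer: empty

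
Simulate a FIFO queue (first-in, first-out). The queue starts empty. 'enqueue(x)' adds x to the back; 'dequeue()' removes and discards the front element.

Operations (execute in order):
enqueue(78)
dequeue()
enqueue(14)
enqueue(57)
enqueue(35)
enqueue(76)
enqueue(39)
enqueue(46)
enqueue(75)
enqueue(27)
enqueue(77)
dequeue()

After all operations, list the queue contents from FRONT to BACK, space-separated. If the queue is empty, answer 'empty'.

enqueue(78): [78]
dequeue(): []
enqueue(14): [14]
enqueue(57): [14, 57]
enqueue(35): [14, 57, 35]
enqueue(76): [14, 57, 35, 76]
enqueue(39): [14, 57, 35, 76, 39]
enqueue(46): [14, 57, 35, 76, 39, 46]
enqueue(75): [14, 57, 35, 76, 39, 46, 75]
enqueue(27): [14, 57, 35, 76, 39, 46, 75, 27]
enqueue(77): [14, 57, 35, 76, 39, 46, 75, 27, 77]
dequeue(): [57, 35, 76, 39, 46, 75, 27, 77]

Answer: 57 35 76 39 46 75 27 77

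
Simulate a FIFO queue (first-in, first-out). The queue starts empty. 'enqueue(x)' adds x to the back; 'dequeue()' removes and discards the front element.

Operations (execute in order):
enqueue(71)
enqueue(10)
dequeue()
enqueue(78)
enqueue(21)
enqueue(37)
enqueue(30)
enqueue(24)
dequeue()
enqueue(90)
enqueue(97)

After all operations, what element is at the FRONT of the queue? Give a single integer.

Answer: 78

Derivation:
enqueue(71): queue = [71]
enqueue(10): queue = [71, 10]
dequeue(): queue = [10]
enqueue(78): queue = [10, 78]
enqueue(21): queue = [10, 78, 21]
enqueue(37): queue = [10, 78, 21, 37]
enqueue(30): queue = [10, 78, 21, 37, 30]
enqueue(24): queue = [10, 78, 21, 37, 30, 24]
dequeue(): queue = [78, 21, 37, 30, 24]
enqueue(90): queue = [78, 21, 37, 30, 24, 90]
enqueue(97): queue = [78, 21, 37, 30, 24, 90, 97]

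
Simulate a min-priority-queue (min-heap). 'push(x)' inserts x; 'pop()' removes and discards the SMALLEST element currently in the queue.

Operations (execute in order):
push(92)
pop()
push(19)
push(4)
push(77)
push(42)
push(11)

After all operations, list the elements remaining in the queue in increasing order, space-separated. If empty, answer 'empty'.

push(92): heap contents = [92]
pop() → 92: heap contents = []
push(19): heap contents = [19]
push(4): heap contents = [4, 19]
push(77): heap contents = [4, 19, 77]
push(42): heap contents = [4, 19, 42, 77]
push(11): heap contents = [4, 11, 19, 42, 77]

Answer: 4 11 19 42 77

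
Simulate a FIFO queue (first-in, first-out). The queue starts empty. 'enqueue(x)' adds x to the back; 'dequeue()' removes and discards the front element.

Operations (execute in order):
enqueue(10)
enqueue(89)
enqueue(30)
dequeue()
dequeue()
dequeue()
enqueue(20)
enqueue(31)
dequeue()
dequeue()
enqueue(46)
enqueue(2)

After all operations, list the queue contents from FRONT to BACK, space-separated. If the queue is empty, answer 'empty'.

enqueue(10): [10]
enqueue(89): [10, 89]
enqueue(30): [10, 89, 30]
dequeue(): [89, 30]
dequeue(): [30]
dequeue(): []
enqueue(20): [20]
enqueue(31): [20, 31]
dequeue(): [31]
dequeue(): []
enqueue(46): [46]
enqueue(2): [46, 2]

Answer: 46 2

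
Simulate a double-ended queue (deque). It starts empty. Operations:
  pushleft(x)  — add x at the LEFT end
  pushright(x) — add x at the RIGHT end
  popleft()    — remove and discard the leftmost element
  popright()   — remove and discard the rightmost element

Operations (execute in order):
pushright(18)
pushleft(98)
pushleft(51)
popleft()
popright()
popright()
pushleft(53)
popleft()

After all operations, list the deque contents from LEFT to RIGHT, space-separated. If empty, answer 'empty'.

Answer: empty

Derivation:
pushright(18): [18]
pushleft(98): [98, 18]
pushleft(51): [51, 98, 18]
popleft(): [98, 18]
popright(): [98]
popright(): []
pushleft(53): [53]
popleft(): []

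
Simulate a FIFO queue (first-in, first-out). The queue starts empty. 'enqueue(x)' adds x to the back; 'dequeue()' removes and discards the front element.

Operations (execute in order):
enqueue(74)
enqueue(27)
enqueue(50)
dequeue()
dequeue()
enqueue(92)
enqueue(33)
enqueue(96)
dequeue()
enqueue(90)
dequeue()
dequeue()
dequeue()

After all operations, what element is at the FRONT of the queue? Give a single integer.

Answer: 90

Derivation:
enqueue(74): queue = [74]
enqueue(27): queue = [74, 27]
enqueue(50): queue = [74, 27, 50]
dequeue(): queue = [27, 50]
dequeue(): queue = [50]
enqueue(92): queue = [50, 92]
enqueue(33): queue = [50, 92, 33]
enqueue(96): queue = [50, 92, 33, 96]
dequeue(): queue = [92, 33, 96]
enqueue(90): queue = [92, 33, 96, 90]
dequeue(): queue = [33, 96, 90]
dequeue(): queue = [96, 90]
dequeue(): queue = [90]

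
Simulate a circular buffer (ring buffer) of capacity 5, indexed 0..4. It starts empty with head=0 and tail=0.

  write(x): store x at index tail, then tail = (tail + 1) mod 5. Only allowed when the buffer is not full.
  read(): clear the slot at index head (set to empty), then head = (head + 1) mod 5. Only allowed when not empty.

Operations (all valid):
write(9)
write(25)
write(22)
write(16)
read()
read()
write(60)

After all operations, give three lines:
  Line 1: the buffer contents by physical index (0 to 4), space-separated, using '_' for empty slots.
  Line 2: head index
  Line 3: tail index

Answer: _ _ 22 16 60
2
0

Derivation:
write(9): buf=[9 _ _ _ _], head=0, tail=1, size=1
write(25): buf=[9 25 _ _ _], head=0, tail=2, size=2
write(22): buf=[9 25 22 _ _], head=0, tail=3, size=3
write(16): buf=[9 25 22 16 _], head=0, tail=4, size=4
read(): buf=[_ 25 22 16 _], head=1, tail=4, size=3
read(): buf=[_ _ 22 16 _], head=2, tail=4, size=2
write(60): buf=[_ _ 22 16 60], head=2, tail=0, size=3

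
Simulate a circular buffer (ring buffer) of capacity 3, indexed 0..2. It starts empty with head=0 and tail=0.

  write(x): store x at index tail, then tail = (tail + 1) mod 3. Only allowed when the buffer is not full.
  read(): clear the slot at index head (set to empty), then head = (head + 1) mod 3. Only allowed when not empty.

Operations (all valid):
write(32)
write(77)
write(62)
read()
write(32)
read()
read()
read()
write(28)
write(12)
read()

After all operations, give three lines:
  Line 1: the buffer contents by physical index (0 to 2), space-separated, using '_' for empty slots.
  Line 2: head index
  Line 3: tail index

Answer: _ _ 12
2
0

Derivation:
write(32): buf=[32 _ _], head=0, tail=1, size=1
write(77): buf=[32 77 _], head=0, tail=2, size=2
write(62): buf=[32 77 62], head=0, tail=0, size=3
read(): buf=[_ 77 62], head=1, tail=0, size=2
write(32): buf=[32 77 62], head=1, tail=1, size=3
read(): buf=[32 _ 62], head=2, tail=1, size=2
read(): buf=[32 _ _], head=0, tail=1, size=1
read(): buf=[_ _ _], head=1, tail=1, size=0
write(28): buf=[_ 28 _], head=1, tail=2, size=1
write(12): buf=[_ 28 12], head=1, tail=0, size=2
read(): buf=[_ _ 12], head=2, tail=0, size=1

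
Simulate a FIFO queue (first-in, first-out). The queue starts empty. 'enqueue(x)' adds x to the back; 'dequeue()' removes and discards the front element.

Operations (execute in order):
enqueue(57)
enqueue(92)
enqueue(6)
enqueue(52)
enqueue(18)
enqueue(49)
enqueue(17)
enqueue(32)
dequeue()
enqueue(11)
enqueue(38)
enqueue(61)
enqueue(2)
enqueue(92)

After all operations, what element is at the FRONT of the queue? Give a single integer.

enqueue(57): queue = [57]
enqueue(92): queue = [57, 92]
enqueue(6): queue = [57, 92, 6]
enqueue(52): queue = [57, 92, 6, 52]
enqueue(18): queue = [57, 92, 6, 52, 18]
enqueue(49): queue = [57, 92, 6, 52, 18, 49]
enqueue(17): queue = [57, 92, 6, 52, 18, 49, 17]
enqueue(32): queue = [57, 92, 6, 52, 18, 49, 17, 32]
dequeue(): queue = [92, 6, 52, 18, 49, 17, 32]
enqueue(11): queue = [92, 6, 52, 18, 49, 17, 32, 11]
enqueue(38): queue = [92, 6, 52, 18, 49, 17, 32, 11, 38]
enqueue(61): queue = [92, 6, 52, 18, 49, 17, 32, 11, 38, 61]
enqueue(2): queue = [92, 6, 52, 18, 49, 17, 32, 11, 38, 61, 2]
enqueue(92): queue = [92, 6, 52, 18, 49, 17, 32, 11, 38, 61, 2, 92]

Answer: 92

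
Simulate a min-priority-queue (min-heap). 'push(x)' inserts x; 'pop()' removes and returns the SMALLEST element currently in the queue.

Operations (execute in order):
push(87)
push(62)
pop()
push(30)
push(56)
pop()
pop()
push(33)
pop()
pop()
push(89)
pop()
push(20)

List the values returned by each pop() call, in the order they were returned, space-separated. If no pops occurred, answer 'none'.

Answer: 62 30 56 33 87 89

Derivation:
push(87): heap contents = [87]
push(62): heap contents = [62, 87]
pop() → 62: heap contents = [87]
push(30): heap contents = [30, 87]
push(56): heap contents = [30, 56, 87]
pop() → 30: heap contents = [56, 87]
pop() → 56: heap contents = [87]
push(33): heap contents = [33, 87]
pop() → 33: heap contents = [87]
pop() → 87: heap contents = []
push(89): heap contents = [89]
pop() → 89: heap contents = []
push(20): heap contents = [20]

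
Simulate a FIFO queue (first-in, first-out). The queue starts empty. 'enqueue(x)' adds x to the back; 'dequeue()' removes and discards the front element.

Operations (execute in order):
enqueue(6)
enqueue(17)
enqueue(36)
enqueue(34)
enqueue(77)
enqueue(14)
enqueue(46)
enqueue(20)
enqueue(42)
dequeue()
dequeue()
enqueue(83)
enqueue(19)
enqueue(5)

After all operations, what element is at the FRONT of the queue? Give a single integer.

Answer: 36

Derivation:
enqueue(6): queue = [6]
enqueue(17): queue = [6, 17]
enqueue(36): queue = [6, 17, 36]
enqueue(34): queue = [6, 17, 36, 34]
enqueue(77): queue = [6, 17, 36, 34, 77]
enqueue(14): queue = [6, 17, 36, 34, 77, 14]
enqueue(46): queue = [6, 17, 36, 34, 77, 14, 46]
enqueue(20): queue = [6, 17, 36, 34, 77, 14, 46, 20]
enqueue(42): queue = [6, 17, 36, 34, 77, 14, 46, 20, 42]
dequeue(): queue = [17, 36, 34, 77, 14, 46, 20, 42]
dequeue(): queue = [36, 34, 77, 14, 46, 20, 42]
enqueue(83): queue = [36, 34, 77, 14, 46, 20, 42, 83]
enqueue(19): queue = [36, 34, 77, 14, 46, 20, 42, 83, 19]
enqueue(5): queue = [36, 34, 77, 14, 46, 20, 42, 83, 19, 5]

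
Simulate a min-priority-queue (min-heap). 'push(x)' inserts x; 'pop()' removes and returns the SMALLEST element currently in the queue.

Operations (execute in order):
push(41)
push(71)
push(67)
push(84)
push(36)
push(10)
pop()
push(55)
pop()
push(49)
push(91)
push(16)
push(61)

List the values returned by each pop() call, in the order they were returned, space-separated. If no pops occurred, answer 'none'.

Answer: 10 36

Derivation:
push(41): heap contents = [41]
push(71): heap contents = [41, 71]
push(67): heap contents = [41, 67, 71]
push(84): heap contents = [41, 67, 71, 84]
push(36): heap contents = [36, 41, 67, 71, 84]
push(10): heap contents = [10, 36, 41, 67, 71, 84]
pop() → 10: heap contents = [36, 41, 67, 71, 84]
push(55): heap contents = [36, 41, 55, 67, 71, 84]
pop() → 36: heap contents = [41, 55, 67, 71, 84]
push(49): heap contents = [41, 49, 55, 67, 71, 84]
push(91): heap contents = [41, 49, 55, 67, 71, 84, 91]
push(16): heap contents = [16, 41, 49, 55, 67, 71, 84, 91]
push(61): heap contents = [16, 41, 49, 55, 61, 67, 71, 84, 91]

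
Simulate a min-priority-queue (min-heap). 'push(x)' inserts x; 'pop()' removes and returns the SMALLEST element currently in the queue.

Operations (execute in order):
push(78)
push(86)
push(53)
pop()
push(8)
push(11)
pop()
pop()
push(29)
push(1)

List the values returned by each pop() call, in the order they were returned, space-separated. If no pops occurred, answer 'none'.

Answer: 53 8 11

Derivation:
push(78): heap contents = [78]
push(86): heap contents = [78, 86]
push(53): heap contents = [53, 78, 86]
pop() → 53: heap contents = [78, 86]
push(8): heap contents = [8, 78, 86]
push(11): heap contents = [8, 11, 78, 86]
pop() → 8: heap contents = [11, 78, 86]
pop() → 11: heap contents = [78, 86]
push(29): heap contents = [29, 78, 86]
push(1): heap contents = [1, 29, 78, 86]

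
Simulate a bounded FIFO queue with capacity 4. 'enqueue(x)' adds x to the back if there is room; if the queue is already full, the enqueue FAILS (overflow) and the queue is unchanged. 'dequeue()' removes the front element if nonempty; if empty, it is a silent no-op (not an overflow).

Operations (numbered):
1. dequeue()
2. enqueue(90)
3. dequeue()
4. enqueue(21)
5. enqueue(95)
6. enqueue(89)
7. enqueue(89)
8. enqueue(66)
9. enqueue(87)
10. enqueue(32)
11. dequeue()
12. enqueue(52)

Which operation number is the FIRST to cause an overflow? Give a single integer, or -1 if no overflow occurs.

Answer: 8

Derivation:
1. dequeue(): empty, no-op, size=0
2. enqueue(90): size=1
3. dequeue(): size=0
4. enqueue(21): size=1
5. enqueue(95): size=2
6. enqueue(89): size=3
7. enqueue(89): size=4
8. enqueue(66): size=4=cap → OVERFLOW (fail)
9. enqueue(87): size=4=cap → OVERFLOW (fail)
10. enqueue(32): size=4=cap → OVERFLOW (fail)
11. dequeue(): size=3
12. enqueue(52): size=4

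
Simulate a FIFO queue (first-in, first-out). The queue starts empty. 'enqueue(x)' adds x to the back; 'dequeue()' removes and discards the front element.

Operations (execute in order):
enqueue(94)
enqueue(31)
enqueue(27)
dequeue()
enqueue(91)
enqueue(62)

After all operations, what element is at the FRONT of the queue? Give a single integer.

enqueue(94): queue = [94]
enqueue(31): queue = [94, 31]
enqueue(27): queue = [94, 31, 27]
dequeue(): queue = [31, 27]
enqueue(91): queue = [31, 27, 91]
enqueue(62): queue = [31, 27, 91, 62]

Answer: 31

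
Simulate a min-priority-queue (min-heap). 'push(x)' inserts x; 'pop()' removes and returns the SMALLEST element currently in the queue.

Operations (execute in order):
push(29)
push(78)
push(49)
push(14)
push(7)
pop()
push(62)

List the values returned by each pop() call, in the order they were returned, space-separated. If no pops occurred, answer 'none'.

Answer: 7

Derivation:
push(29): heap contents = [29]
push(78): heap contents = [29, 78]
push(49): heap contents = [29, 49, 78]
push(14): heap contents = [14, 29, 49, 78]
push(7): heap contents = [7, 14, 29, 49, 78]
pop() → 7: heap contents = [14, 29, 49, 78]
push(62): heap contents = [14, 29, 49, 62, 78]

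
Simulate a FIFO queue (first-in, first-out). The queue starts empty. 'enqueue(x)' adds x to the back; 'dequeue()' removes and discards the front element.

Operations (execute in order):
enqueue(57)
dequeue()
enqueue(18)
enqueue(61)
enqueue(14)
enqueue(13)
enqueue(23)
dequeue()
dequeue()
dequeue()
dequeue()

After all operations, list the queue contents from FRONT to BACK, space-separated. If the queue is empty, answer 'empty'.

Answer: 23

Derivation:
enqueue(57): [57]
dequeue(): []
enqueue(18): [18]
enqueue(61): [18, 61]
enqueue(14): [18, 61, 14]
enqueue(13): [18, 61, 14, 13]
enqueue(23): [18, 61, 14, 13, 23]
dequeue(): [61, 14, 13, 23]
dequeue(): [14, 13, 23]
dequeue(): [13, 23]
dequeue(): [23]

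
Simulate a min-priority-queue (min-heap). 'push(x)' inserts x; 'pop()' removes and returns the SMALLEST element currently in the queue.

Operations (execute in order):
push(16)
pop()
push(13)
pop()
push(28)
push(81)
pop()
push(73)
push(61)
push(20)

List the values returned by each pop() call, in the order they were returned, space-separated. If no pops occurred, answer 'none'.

Answer: 16 13 28

Derivation:
push(16): heap contents = [16]
pop() → 16: heap contents = []
push(13): heap contents = [13]
pop() → 13: heap contents = []
push(28): heap contents = [28]
push(81): heap contents = [28, 81]
pop() → 28: heap contents = [81]
push(73): heap contents = [73, 81]
push(61): heap contents = [61, 73, 81]
push(20): heap contents = [20, 61, 73, 81]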